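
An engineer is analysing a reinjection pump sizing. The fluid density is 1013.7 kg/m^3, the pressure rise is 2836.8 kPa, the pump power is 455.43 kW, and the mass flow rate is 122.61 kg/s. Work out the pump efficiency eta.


eta = mdot * dP / (rho * P_pump)
eta = 122.61 * 2836.8 / (1013.7 * 455.43)
eta = 0.75340


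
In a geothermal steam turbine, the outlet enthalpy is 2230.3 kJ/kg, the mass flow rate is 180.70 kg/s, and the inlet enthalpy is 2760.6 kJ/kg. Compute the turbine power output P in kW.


P = mdot * (h_in - h_out) / 1000
P = 180.70 * (2760.6 - 2230.3) / 1000
P = 95.82521 MW
Convert: 95.82521 MW * 1000.0 = 95825 kW
P = 95825 kW


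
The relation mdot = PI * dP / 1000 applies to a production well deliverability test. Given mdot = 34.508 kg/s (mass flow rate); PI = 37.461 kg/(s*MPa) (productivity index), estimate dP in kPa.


dP = mdot * 1000 / PI
dP = 34.508 * 1000 / 37.461
dP = 921.17 kPa


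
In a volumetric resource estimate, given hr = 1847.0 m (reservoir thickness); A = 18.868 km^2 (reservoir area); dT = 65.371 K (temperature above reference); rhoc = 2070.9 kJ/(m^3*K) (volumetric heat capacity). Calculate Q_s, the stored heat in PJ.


Step 1: Vr = A*1e6*hr = 18.868*1e6*1847.0 = 3.484920e+10 m^3
Step 2: Q_s = Vr*rhoc*dT/1e12 = 3.484920e+10*2070.9*65.371/1e12 = 4717.8 PJ
Q_s = 4717.8 PJ


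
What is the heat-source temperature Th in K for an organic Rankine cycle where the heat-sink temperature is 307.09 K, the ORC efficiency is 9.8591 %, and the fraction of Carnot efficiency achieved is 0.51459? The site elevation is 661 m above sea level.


Th = Tc / (1 - (eta_orc/100)/f)
Th = 307.09 / (1 - (9.8591/100)/0.51459)
Th = 379.87 K


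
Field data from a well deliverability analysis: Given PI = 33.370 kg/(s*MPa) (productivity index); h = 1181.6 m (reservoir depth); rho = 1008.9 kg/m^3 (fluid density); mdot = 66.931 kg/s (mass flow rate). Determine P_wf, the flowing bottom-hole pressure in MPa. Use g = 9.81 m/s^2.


Step 1: P_i = rho*g*h/1e6 = 1008.9*9.81*1181.6/1e6 = 11.69466 MPa
Step 2: P_wf = P_i - mdot/PI = 11.69466 - 66.931/33.37 = 9.6889 MPa
P_wf = 9.6889 MPa


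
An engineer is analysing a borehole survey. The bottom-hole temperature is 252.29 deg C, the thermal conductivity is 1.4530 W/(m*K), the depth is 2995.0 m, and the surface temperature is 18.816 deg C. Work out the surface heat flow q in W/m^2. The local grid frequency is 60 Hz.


Step 1: grad = (T_d - T_surf)/d * 1000 = (252.29 - 18.816)/2995.0 * 1000 = 77.95459 deg C/km
Step 2: q = k * grad / 1000 = 1.453 * 77.95459 / 1000 = 0.11327 W/m^2
q = 0.11327 W/m^2


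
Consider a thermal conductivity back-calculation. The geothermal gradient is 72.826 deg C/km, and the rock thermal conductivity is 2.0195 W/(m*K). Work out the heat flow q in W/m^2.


q = k * grad / 1000
q = 2.0195 * 72.826 / 1000
q = 0.14707 W/m^2


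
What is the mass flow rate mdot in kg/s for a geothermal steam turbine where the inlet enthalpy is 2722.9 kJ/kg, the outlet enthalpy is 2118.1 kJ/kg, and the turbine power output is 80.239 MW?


mdot = P * 1000 / (h_in - h_out)
mdot = 80.239 * 1000 / (2722.9 - 2118.1)
mdot = 132.67 kg/s


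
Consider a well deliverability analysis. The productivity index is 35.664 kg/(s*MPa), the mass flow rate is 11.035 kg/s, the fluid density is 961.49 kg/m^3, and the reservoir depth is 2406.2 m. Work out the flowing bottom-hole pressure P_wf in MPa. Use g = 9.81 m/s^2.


Step 1: P_i = rho*g*h/1e6 = 961.49*9.81*2406.2/1e6 = 22.69580 MPa
Step 2: P_wf = P_i - mdot/PI = 22.69580 - 11.035/35.664 = 22.386 MPa
P_wf = 22.386 MPa


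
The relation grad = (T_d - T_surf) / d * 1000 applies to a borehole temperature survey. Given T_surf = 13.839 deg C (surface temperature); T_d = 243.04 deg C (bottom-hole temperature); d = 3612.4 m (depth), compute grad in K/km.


grad = (T_d - T_surf) / d * 1000
grad = (243.04 - 13.839) / 3612.4 * 1000
grad = 63.44840 deg C/km
Convert: 63.44840 deg C/km * 1.0 = 63.448 K/km
grad = 63.448 K/km


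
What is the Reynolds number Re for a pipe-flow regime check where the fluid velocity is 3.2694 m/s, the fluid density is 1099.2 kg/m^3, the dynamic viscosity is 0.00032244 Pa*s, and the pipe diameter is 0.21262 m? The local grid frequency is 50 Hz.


Re = rho * vel * D / mu
Re = 1099.2 * 3.2694 * 0.21262 / 0.00032244
Re = 2.3697e+06


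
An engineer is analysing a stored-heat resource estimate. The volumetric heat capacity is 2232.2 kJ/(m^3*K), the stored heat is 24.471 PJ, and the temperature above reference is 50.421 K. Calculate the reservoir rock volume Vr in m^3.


Vr = Q_s * 1e12 / (rhoc * dT)
Vr = 24.471 * 1e12 / (2232.2 * 50.421)
Vr = 2.1742e+08 m^3


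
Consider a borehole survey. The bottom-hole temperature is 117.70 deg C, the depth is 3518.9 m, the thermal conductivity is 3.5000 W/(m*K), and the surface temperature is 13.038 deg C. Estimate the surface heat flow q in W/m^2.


Step 1: grad = (T_d - T_surf)/d * 1000 = (117.7 - 13.038)/3518.9 * 1000 = 29.74282 deg C/km
Step 2: q = k * grad / 1000 = 3.5 * 29.74282 / 1000 = 0.10410 W/m^2
q = 0.10410 W/m^2


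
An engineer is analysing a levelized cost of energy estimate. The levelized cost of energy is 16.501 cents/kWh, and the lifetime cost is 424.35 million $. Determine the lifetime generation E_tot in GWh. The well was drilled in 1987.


E_tot = C_tot / LCOE * 100
E_tot = 424.35 / 16.501 * 100
E_tot = 2571.7 GWh


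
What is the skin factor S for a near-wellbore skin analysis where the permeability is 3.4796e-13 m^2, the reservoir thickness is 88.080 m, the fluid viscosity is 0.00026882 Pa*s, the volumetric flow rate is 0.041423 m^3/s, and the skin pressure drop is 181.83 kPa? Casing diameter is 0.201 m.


S = dP_s * 1000 * 2*pi*k*hr / (q*mu)
S = 181.83 * 1000 * 2*pi*3.4796e-13*88.080 / (0.041423*0.00026882)
S = 3.1445


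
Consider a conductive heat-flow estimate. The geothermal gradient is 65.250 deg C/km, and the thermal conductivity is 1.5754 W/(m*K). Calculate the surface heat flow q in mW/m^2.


q = k * grad / 1000
q = 1.5754 * 65.250 / 1000
q = 0.1027948 W/m^2
Convert: 0.1027948 W/m^2 * 1000.0 = 102.79 mW/m^2
q = 102.79 mW/m^2


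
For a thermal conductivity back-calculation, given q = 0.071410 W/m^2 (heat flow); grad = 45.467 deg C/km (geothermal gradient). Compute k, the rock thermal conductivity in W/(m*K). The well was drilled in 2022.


k = q / (grad / 1000)
k = 0.071410 / (45.467 / 1000)
k = 1.5706 W/(m*K)


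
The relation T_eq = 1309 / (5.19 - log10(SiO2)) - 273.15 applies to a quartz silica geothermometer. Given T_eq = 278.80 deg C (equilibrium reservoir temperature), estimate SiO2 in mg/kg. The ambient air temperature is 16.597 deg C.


SiO2 = 10^(5.19 - 1309/(T_eq + 273.15))
SiO2 = 10^(5.19 - 1309/(278.80 + 273.15))
SiO2 = 658.28 mg/kg


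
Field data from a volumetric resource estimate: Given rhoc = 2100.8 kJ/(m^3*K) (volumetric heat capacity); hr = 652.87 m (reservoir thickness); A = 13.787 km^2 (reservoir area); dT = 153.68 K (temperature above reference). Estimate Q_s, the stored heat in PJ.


Step 1: Vr = A*1e6*hr = 13.787*1e6*652.87 = 9.001119e+09 m^3
Step 2: Q_s = Vr*rhoc*dT/1e12 = 9.001119e+09*2100.8*153.68/1e12 = 2906.0 PJ
Q_s = 2906.0 PJ


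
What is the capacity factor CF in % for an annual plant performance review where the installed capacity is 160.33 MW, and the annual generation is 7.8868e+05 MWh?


CF = E_a / (cap * 8760) * 100
CF = 7.8868e+05 / (160.33 * 8760) * 100
CF = 56.154 %


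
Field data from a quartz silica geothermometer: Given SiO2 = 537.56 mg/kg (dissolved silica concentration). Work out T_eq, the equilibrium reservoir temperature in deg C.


T_eq = 1309 / (5.19 - log10(SiO2)) - 273.15
T_eq = 1309 / (5.19 - log10(537.56)) - 273.15
T_eq = 259.06 deg C


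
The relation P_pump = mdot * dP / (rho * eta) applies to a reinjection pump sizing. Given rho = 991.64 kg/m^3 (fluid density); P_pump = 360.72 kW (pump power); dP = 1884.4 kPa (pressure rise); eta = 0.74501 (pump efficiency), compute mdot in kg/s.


mdot = P_pump * rho * eta / dP
mdot = 360.72 * 991.64 * 0.74501 / 1884.4
mdot = 141.42 kg/s


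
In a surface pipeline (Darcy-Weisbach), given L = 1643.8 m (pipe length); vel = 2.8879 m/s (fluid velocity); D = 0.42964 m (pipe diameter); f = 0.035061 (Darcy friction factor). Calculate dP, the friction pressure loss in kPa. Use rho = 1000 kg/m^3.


dP = f * (L/D) * (rho*vel^2/2) / 1000
dP = 0.035061 * (1643.8/0.42964) * (1000*2.8879^2/2) / 1000
dP = 559.37 kPa


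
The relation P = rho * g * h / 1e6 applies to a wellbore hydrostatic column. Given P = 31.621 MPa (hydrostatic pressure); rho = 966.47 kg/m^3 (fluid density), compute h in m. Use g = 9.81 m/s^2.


h = P * 1e6 / (g * rho)
h = 31.621 * 1e6 / (9.81 * 966.47)
h = 3335.2 m


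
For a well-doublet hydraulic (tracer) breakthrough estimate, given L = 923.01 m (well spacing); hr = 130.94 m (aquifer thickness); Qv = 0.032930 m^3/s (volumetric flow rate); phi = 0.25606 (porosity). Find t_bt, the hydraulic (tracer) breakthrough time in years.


t_bt = pi * hr * phi * L^2 / (3 * Qv) / (365.25*86400)
t_bt = pi * 130.94 * 0.25606 * 923.01^2 / (3 * 0.032930) / (365.25*86400)
t_bt = 28.785 years


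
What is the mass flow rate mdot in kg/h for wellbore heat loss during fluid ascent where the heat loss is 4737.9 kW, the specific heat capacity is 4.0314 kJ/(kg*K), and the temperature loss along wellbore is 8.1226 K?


mdot = Q_loss / (cp * dT)
mdot = 4737.9 / (4.0314 * 8.1226)
mdot = 144.6888 kg/s
Convert: 144.6888 kg/s * 3600.0 = 5.2088e+05 kg/h
mdot = 5.2088e+05 kg/h


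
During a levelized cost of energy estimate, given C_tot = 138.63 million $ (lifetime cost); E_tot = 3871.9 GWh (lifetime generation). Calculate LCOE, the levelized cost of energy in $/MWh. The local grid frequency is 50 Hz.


LCOE = C_tot / E_tot * 100
LCOE = 138.63 / 3871.9 * 100
LCOE = 3.580413 cents/kWh
Convert: 3.580413 cents/kWh * 10.0 = 35.804 $/MWh
LCOE = 35.804 $/MWh


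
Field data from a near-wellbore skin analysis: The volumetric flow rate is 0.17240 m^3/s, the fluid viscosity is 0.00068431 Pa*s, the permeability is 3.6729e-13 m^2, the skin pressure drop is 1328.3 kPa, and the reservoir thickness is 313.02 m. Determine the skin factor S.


S = dP_s * 1000 * 2*pi*k*hr / (q*mu)
S = 1328.3 * 1000 * 2*pi*3.6729e-13*313.02 / (0.17240*0.00068431)
S = 8.1333


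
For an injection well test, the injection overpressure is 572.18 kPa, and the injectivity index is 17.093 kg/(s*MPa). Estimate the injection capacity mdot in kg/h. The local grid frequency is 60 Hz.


mdot = II * dP / 1000
mdot = 17.093 * 572.18 / 1000
mdot = 9.780273 kg/s
Convert: 9.780273 kg/s * 3600.0 = 35209 kg/h
mdot = 35209 kg/h


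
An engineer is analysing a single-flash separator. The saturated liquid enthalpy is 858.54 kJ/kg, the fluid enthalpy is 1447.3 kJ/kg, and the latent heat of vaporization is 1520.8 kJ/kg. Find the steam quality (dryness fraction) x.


x = (h - hf) / hfg
x = (1447.3 - 858.54) / 1520.8
x = 0.38714


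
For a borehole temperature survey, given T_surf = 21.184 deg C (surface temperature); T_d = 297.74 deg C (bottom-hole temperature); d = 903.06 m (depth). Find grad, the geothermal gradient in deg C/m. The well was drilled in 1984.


grad = (T_d - T_surf) / d * 1000
grad = (297.74 - 21.184) / 903.06 * 1000
grad = 306.2432 deg C/km
Convert: 306.2432 deg C/km * 0.001 = 0.30624 deg C/m
grad = 0.30624 deg C/m


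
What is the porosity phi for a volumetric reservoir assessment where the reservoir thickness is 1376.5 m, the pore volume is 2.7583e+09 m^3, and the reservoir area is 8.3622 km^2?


phi = Vp / (A * 1e6 * hr)
phi = 2.7583e+09 / (8.3622 * 1e6 * 1376.5)
phi = 0.23963


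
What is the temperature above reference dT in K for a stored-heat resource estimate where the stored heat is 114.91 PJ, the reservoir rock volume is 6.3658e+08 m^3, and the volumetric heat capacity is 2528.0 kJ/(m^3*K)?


dT = Q_s * 1e12 / (Vr * rhoc)
dT = 114.91 * 1e12 / (6.3658e+08 * 2528.0)
dT = 71.405 K


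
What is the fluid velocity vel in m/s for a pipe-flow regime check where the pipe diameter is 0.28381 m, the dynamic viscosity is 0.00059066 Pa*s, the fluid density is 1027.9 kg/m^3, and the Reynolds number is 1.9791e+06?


vel = Re * mu / (rho * D)
vel = 1.9791e+06 * 0.00059066 / (1027.9 * 0.28381)
vel = 4.0071 m/s


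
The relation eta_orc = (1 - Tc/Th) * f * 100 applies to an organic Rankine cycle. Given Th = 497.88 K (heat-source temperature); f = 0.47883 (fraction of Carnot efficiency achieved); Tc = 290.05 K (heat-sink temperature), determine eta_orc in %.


eta_orc = (1 - Tc/Th) * f * 100
eta_orc = (1 - 290.05/497.88) * 0.47883 * 100
eta_orc = 19.988 %


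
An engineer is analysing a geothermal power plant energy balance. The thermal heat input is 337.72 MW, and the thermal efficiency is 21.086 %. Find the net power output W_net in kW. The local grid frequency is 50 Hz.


W_net = eta / 100 * Q_in
W_net = 21.086 / 100 * 337.72
W_net = 71.21164 MW
Convert: 71.21164 MW * 1000.0 = 71212 kW
W_net = 71212 kW


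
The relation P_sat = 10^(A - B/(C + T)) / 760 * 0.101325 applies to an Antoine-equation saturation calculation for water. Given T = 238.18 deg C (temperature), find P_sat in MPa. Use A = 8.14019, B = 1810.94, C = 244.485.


P_sat = 10^(A - B/(C + T)) / 760 * 0.101325
P_sat = 10^(8.14019 - 1810.94/(244.485 + 238.18)) / 760 * 0.101325
P_sat = 3.2594 MPa


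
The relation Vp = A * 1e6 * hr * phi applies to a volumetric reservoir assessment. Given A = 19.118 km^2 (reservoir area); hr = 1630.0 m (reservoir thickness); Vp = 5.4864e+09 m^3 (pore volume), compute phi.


phi = Vp / (A * 1e6 * hr)
phi = 5.4864e+09 / (19.118 * 1e6 * 1630.0)
phi = 0.17606


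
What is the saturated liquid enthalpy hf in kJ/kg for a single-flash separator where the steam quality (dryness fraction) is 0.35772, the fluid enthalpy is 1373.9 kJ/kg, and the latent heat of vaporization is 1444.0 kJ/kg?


hf = h - x * hfg
hf = 1373.9 - 0.35772 * 1444.0
hf = 857.35 kJ/kg


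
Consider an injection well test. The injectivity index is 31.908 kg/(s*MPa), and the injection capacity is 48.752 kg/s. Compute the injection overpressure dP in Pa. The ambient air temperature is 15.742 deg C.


dP = mdot * 1000 / II
dP = 48.752 * 1000 / 31.908
dP = 1527.893 kPa
Convert: 1527.893 kPa * 1000.0 = 1.5279e+06 Pa
dP = 1.5279e+06 Pa


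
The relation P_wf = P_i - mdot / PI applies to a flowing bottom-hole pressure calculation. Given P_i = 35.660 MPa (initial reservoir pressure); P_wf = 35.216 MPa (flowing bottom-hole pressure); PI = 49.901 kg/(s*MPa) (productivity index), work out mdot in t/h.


mdot = (P_i - P_wf) * PI
mdot = (35.660 - 35.216) * 49.901
mdot = 22.15604 kg/s
Convert: 22.15604 kg/s * 3.6 = 79.762 t/h
mdot = 79.762 t/h


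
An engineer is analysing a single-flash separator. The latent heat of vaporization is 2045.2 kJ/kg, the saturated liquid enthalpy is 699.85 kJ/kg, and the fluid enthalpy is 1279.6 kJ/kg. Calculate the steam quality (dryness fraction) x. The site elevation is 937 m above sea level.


x = (h - hf) / hfg
x = (1279.6 - 699.85) / 2045.2
x = 0.28347


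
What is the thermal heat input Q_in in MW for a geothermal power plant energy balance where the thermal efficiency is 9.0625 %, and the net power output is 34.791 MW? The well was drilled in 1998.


Q_in = W_net / (eta / 100)
Q_in = 34.791 / (9.0625 / 100)
Q_in = 383.90 MW


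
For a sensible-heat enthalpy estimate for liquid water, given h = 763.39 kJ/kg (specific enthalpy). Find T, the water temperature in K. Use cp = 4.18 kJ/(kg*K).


T = h / cp
T = 763.39 / 4.18
T = 182.6292 deg C
Convert to K: 182.6292 + 273.15 = 455.78 K
T = 455.78 K


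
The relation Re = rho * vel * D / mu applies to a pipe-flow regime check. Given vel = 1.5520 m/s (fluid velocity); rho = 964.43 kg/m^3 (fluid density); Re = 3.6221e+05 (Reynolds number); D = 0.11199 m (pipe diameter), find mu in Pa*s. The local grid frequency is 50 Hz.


mu = rho * vel * D / Re
mu = 964.43 * 1.5520 * 0.11199 / 3.6221e+05
mu = 0.00046279 Pa*s


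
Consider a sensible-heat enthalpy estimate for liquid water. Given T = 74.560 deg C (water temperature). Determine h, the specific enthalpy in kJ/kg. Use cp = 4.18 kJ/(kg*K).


h = cp * T
h = 4.18 * 74.560
h = 311.66 kJ/kg


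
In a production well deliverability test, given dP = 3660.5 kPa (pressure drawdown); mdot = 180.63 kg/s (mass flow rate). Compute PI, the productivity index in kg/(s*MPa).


PI = mdot * 1000 / dP
PI = 180.63 * 1000 / 3660.5
PI = 49.346 kg/(s*MPa)


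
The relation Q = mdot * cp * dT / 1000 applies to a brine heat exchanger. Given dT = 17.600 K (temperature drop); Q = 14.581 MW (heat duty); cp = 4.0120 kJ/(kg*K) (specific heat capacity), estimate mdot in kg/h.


mdot = Q * 1000 / (cp * dT)
mdot = 14.581 * 1000 / (4.0120 * 17.600)
mdot = 206.4970 kg/s
Convert: 206.4970 kg/s * 3600.0 = 7.4339e+05 kg/h
mdot = 7.4339e+05 kg/h


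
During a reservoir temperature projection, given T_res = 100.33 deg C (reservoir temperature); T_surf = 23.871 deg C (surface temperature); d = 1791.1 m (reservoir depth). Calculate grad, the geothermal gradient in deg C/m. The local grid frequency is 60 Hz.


grad = (T_res - T_surf) / d * 1000
grad = (100.33 - 23.871) / 1791.1 * 1000
grad = 42.68829 deg C/km
Convert: 42.68829 deg C/km * 0.001 = 0.042688 deg C/m
grad = 0.042688 deg C/m


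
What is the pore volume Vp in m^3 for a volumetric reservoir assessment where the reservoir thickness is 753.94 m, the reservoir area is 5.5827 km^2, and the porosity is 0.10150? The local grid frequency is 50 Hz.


Vp = A * 1e6 * hr * phi
Vp = 5.5827 * 1e6 * 753.94 * 0.10150
Vp = 4.2722e+08 m^3


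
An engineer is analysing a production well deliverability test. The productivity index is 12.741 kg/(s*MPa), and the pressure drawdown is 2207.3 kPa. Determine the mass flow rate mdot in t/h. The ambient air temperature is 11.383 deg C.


mdot = PI * dP / 1000
mdot = 12.741 * 2207.3 / 1000
mdot = 28.12321 kg/s
Convert: 28.12321 kg/s * 3.6 = 101.24 t/h
mdot = 101.24 t/h


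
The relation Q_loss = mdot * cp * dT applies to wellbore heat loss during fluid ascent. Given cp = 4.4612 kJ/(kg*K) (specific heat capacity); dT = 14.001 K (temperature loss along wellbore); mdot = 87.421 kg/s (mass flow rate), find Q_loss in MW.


Q_loss = mdot * cp * dT
Q_loss = 87.421 * 4.4612 * 14.001
Q_loss = 5460.426 kW
Convert: 5460.426 kW * 0.001 = 5.4604 MW
Q_loss = 5.4604 MW


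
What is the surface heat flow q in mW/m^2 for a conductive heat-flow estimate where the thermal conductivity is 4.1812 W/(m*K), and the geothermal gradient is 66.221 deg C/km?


q = k * grad / 1000
q = 4.1812 * 66.221 / 1000
q = 0.2768832 W/m^2
Convert: 0.2768832 W/m^2 * 1000.0 = 276.88 mW/m^2
q = 276.88 mW/m^2


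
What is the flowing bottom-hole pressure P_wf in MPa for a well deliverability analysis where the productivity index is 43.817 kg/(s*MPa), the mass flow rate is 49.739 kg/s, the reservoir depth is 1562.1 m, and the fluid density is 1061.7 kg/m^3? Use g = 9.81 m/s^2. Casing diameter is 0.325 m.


Step 1: P_i = rho*g*h/1e6 = 1061.7*9.81*1562.1/1e6 = 16.26970 MPa
Step 2: P_wf = P_i - mdot/PI = 16.26970 - 49.739/43.817 = 15.135 MPa
P_wf = 15.135 MPa


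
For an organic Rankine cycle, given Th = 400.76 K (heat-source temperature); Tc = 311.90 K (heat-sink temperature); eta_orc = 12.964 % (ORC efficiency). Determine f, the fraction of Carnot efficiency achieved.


f = (eta_orc/100) / (1 - Tc/Th)
f = (12.964/100) / (1 - 311.90/400.76)
f = 0.58468


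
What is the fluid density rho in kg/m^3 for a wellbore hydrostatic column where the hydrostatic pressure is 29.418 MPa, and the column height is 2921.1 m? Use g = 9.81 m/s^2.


rho = P * 1e6 / (g * h)
rho = 29.418 * 1e6 / (9.81 * 2921.1)
rho = 1026.6 kg/m^3


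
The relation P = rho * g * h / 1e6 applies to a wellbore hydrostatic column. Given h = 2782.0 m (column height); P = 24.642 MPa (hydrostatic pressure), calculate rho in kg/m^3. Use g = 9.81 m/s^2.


rho = P * 1e6 / (g * h)
rho = 24.642 * 1e6 / (9.81 * 2782.0)
rho = 902.92 kg/m^3


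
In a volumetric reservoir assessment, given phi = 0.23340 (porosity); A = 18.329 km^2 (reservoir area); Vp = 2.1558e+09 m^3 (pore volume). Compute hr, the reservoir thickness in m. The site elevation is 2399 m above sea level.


hr = Vp / (A * 1e6 * phi)
hr = 2.1558e+09 / (18.329 * 1e6 * 0.23340)
hr = 503.93 m


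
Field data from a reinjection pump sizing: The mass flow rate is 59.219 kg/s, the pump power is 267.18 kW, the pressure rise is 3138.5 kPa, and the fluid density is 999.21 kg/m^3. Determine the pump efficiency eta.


eta = mdot * dP / (rho * P_pump)
eta = 59.219 * 3138.5 / (999.21 * 267.18)
eta = 0.69618


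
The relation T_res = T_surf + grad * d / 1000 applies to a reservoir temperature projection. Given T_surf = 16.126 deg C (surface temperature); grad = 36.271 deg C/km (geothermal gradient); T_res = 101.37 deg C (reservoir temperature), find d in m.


d = (T_res - T_surf) / grad * 1000
d = (101.37 - 16.126) / 36.271 * 1000
d = 2350.2 m


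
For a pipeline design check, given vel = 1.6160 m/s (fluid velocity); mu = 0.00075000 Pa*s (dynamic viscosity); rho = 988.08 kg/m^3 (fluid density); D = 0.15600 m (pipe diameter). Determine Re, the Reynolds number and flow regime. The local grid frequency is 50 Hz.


Step 1: Re = rho*vel*D/mu = 988.08*1.616*0.156/0.00075 = 3.3212e+05
Step 2: Re = 3.3212e+05 > 4000, so flow is turbulent.
Re = 3.3212e+05 (turbulent)


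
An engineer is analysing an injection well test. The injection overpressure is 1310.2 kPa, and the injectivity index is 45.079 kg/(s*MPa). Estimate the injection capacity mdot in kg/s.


mdot = II * dP / 1000
mdot = 45.079 * 1310.2 / 1000
mdot = 59.063 kg/s


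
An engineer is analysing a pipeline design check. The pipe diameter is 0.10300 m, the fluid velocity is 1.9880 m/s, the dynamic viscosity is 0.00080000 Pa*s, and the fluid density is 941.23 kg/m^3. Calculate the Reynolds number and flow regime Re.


Step 1: Re = rho*vel*D/mu = 941.23*1.988*0.103/0.0008 = 2.4091e+05
Step 2: Re = 2.4091e+05 > 4000, so flow is turbulent.
Re = 2.4091e+05 (turbulent)


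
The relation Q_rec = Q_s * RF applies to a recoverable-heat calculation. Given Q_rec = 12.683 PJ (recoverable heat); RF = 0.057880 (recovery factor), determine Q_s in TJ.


Q_s = Q_rec / RF
Q_s = 12.683 / 0.057880
Q_s = 219.1258 PJ
Convert: 219.1258 PJ * 1000.0 = 2.1913e+05 TJ
Q_s = 2.1913e+05 TJ


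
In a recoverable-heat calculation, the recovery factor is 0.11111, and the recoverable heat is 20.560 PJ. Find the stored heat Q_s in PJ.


Q_s = Q_rec / RF
Q_s = 20.560 / 0.11111
Q_s = 185.04 PJ


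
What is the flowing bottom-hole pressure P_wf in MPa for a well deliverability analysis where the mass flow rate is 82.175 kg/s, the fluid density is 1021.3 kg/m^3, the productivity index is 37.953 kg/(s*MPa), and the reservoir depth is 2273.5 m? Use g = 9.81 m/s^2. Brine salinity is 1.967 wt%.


Step 1: P_i = rho*g*h/1e6 = 1021.3*9.81*2273.5/1e6 = 22.77809 MPa
Step 2: P_wf = P_i - mdot/PI = 22.77809 - 82.175/37.953 = 20.613 MPa
P_wf = 20.613 MPa


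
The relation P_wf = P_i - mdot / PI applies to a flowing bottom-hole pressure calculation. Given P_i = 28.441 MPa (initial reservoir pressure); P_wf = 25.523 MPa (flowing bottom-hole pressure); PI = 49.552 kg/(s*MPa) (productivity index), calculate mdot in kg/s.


mdot = (P_i - P_wf) * PI
mdot = (28.441 - 25.523) * 49.552
mdot = 144.59 kg/s


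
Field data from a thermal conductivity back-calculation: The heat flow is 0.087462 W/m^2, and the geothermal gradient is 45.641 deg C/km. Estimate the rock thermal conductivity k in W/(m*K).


k = q / (grad / 1000)
k = 0.087462 / (45.641 / 1000)
k = 1.9163 W/(m*K)


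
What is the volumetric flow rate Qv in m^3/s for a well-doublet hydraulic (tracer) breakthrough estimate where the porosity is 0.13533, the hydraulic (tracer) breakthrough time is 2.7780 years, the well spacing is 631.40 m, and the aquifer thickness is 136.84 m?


Qv = pi*hr*phi*L^2 / (3*t_bt*365.25*86400)
Qv = pi*136.84*0.13533*631.40^2 / (3*2.7780*365.25*86400)
Qv = 0.088188 m^3/s


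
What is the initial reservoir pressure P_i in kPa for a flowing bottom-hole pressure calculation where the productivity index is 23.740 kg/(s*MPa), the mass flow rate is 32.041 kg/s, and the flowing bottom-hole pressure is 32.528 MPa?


P_i = P_wf + mdot / PI
P_i = 32.528 + 32.041 / 23.740
P_i = 33.87766 MPa
Convert: 33.87766 MPa * 1000.0 = 33878 kPa
P_i = 33878 kPa


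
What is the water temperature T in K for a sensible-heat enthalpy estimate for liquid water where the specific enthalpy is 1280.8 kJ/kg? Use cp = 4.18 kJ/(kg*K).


T = h / cp
T = 1280.8 / 4.18
T = 306.4115 deg C
Convert to K: 306.4115 + 273.15 = 579.56 K
T = 579.56 K


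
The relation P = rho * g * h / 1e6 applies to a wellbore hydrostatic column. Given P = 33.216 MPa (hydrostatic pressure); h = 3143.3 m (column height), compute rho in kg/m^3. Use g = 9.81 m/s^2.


rho = P * 1e6 / (g * h)
rho = 33.216 * 1e6 / (9.81 * 3143.3)
rho = 1077.2 kg/m^3


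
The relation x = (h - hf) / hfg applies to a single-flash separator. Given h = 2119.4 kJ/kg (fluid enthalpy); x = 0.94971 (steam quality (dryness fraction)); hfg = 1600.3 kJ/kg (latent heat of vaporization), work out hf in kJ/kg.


hf = h - x * hfg
hf = 2119.4 - 0.94971 * 1600.3
hf = 599.58 kJ/kg


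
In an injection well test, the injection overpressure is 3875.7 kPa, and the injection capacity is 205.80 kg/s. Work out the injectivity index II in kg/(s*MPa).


II = mdot * 1000 / dP
II = 205.80 * 1000 / 3875.7
II = 53.100 kg/(s*MPa)


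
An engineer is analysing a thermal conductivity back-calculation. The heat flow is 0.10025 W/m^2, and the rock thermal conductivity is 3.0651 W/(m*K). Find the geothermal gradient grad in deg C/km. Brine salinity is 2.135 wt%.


grad = q / k * 1000
grad = 0.10025 / 3.0651 * 1000
grad = 32.707 deg C/km


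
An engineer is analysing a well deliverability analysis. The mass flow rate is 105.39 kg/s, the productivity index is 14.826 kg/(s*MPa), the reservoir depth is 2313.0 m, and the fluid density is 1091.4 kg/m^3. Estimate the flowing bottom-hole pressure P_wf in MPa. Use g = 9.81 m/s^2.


Step 1: P_i = rho*g*h/1e6 = 1091.4*9.81*2313.0/1e6 = 24.76444 MPa
Step 2: P_wf = P_i - mdot/PI = 24.76444 - 105.39/14.826 = 17.656 MPa
P_wf = 17.656 MPa


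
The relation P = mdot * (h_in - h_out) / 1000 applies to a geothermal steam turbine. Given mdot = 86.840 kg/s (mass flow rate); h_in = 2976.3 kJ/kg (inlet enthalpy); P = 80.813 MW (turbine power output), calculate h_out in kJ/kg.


h_out = h_in - P * 1000 / mdot
h_out = 2976.3 - 80.813 * 1000 / 86.840
h_out = 2045.7 kJ/kg


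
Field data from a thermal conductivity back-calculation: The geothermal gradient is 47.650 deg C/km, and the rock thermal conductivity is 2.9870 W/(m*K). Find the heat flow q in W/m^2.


q = k * grad / 1000
q = 2.9870 * 47.650 / 1000
q = 0.14233 W/m^2


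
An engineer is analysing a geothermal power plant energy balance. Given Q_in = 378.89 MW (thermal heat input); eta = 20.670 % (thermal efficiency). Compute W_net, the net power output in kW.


W_net = eta / 100 * Q_in
W_net = 20.670 / 100 * 378.89
W_net = 78.31656 MW
Convert: 78.31656 MW * 1000.0 = 78317 kW
W_net = 78317 kW


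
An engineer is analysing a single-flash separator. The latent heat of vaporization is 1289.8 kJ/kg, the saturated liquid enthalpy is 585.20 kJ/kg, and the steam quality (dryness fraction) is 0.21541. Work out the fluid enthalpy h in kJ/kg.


h = hf + x * hfg
h = 585.20 + 0.21541 * 1289.8
h = 863.04 kJ/kg


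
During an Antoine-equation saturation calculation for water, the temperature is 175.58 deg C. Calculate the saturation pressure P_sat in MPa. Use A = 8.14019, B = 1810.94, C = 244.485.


P_sat = 10^(A - B/(C + T)) / 760 * 0.101325
P_sat = 10^(8.14019 - 1810.94/(244.485 + 175.58)) / 760 * 0.101325
P_sat = 0.89949 MPa


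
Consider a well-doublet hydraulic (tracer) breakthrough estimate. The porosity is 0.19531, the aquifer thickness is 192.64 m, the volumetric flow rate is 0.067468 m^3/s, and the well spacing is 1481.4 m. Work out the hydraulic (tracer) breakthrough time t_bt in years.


t_bt = pi * hr * phi * L^2 / (3 * Qv) / (365.25*86400)
t_bt = pi * 192.64 * 0.19531 * 1481.4^2 / (3 * 0.067468) / (365.25*86400)
t_bt = 40.611 years


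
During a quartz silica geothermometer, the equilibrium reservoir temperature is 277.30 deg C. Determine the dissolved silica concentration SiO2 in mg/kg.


SiO2 = 10^(5.19 - 1309/(T_eq + 273.15))
SiO2 = 10^(5.19 - 1309/(277.30 + 273.15))
SiO2 = 648.55 mg/kg


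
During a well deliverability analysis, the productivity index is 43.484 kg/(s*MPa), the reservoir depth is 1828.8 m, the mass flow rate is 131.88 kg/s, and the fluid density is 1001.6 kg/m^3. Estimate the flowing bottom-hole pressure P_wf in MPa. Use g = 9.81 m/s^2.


Step 1: P_i = rho*g*h/1e6 = 1001.6*9.81*1828.8/1e6 = 17.96923 MPa
Step 2: P_wf = P_i - mdot/PI = 17.96923 - 131.88/43.484 = 14.936 MPa
P_wf = 14.936 MPa


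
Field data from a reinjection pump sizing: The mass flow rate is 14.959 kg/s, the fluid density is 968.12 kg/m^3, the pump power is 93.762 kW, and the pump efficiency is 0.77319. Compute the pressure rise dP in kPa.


dP = P_pump * rho * eta / mdot
dP = 93.762 * 968.12 * 0.77319 / 14.959
dP = 4691.8 kPa


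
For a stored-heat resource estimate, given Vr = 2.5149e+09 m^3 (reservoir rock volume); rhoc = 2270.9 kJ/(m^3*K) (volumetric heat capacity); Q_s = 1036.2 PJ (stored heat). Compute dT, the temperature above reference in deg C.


dT = Q_s * 1e12 / (Vr * rhoc)
dT = 1036.2 * 1e12 / (2.5149e+09 * 2270.9)
dT = 181.4366 K
Convert (temperature difference, 1 K = 1 deg C): 181.4366 K = 181.4366 deg C
dT = 181.44 deg C


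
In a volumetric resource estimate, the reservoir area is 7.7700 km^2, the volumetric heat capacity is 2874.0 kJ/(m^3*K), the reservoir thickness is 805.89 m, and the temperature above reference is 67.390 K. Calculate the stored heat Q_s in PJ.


Step 1: Vr = A*1e6*hr = 7.77*1e6*805.89 = 6.261765e+09 m^3
Step 2: Q_s = Vr*rhoc*dT/1e12 = 6.261765e+09*2874.0*67.39/1e12 = 1212.8 PJ
Q_s = 1212.8 PJ


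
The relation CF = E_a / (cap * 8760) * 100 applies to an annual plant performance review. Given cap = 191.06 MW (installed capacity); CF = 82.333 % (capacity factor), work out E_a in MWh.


E_a = CF / 100 * cap * 8760
E_a = 82.333 / 100 * 191.06 * 8760
E_a = 1.3780e+06 MWh


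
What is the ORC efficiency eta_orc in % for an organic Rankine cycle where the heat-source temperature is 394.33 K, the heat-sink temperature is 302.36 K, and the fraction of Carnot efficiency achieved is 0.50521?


eta_orc = (1 - Tc/Th) * f * 100
eta_orc = (1 - 302.36/394.33) * 0.50521 * 100
eta_orc = 11.783 %


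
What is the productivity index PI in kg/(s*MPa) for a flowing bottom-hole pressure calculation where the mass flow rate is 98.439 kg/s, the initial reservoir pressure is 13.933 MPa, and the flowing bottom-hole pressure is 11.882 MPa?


PI = mdot / (P_i - P_wf)
PI = 98.439 / (13.933 - 11.882)
PI = 47.996 kg/(s*MPa)


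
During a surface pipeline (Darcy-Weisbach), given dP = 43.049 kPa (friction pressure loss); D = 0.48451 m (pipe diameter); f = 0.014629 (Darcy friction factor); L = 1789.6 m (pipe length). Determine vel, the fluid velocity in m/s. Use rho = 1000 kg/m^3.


vel = sqrt(dP*1000*2*D / (f*L*rho))
vel = sqrt(43.049*1000*2*0.48451 / (0.014629*1789.6*1000))
vel = 1.2623 m/s


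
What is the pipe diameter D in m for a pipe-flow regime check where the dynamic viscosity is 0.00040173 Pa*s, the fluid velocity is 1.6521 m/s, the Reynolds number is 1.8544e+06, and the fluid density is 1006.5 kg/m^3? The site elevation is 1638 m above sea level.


D = Re * mu / (rho * vel)
D = 1.8544e+06 * 0.00040173 / (1006.5 * 1.6521)
D = 0.44801 m


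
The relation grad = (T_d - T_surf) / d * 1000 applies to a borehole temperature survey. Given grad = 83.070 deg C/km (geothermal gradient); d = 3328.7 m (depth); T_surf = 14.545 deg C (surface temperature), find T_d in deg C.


T_d = T_surf + grad * d / 1000
T_d = 14.545 + 83.070 * 3328.7 / 1000
T_d = 291.06 deg C


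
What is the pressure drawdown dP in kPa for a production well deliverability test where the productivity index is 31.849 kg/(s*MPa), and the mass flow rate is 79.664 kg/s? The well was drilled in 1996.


dP = mdot * 1000 / PI
dP = 79.664 * 1000 / 31.849
dP = 2501.3 kPa


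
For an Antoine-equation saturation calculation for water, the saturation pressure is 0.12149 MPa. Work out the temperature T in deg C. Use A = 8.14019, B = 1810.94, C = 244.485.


T = B / (A - log10(P_sat * 760 / 0.101325)) - C
T = 1810.94 / (8.14019 - log10(0.12149 * 760 / 0.101325)) - 244.485
T = 105.08 deg C


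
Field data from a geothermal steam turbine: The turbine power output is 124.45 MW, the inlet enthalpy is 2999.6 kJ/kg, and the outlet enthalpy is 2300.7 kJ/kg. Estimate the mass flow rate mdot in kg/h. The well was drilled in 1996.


mdot = P * 1000 / (h_in - h_out)
mdot = 124.45 * 1000 / (2999.6 - 2300.7)
mdot = 178.0655 kg/s
Convert: 178.0655 kg/s * 3600.0 = 6.4104e+05 kg/h
mdot = 6.4104e+05 kg/h


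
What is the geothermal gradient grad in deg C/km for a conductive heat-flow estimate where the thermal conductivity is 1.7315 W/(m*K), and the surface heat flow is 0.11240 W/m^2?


grad = q * 1000 / k
grad = 0.11240 * 1000 / 1.7315
grad = 64.915 deg C/km


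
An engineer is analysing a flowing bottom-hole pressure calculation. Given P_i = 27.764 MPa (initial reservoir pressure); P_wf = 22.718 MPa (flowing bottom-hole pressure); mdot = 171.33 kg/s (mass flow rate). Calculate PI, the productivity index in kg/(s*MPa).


PI = mdot / (P_i - P_wf)
PI = 171.33 / (27.764 - 22.718)
PI = 33.954 kg/(s*MPa)


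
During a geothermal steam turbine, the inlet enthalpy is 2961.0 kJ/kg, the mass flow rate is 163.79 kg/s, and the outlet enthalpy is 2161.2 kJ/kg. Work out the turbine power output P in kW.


P = mdot * (h_in - h_out) / 1000
P = 163.79 * (2961.0 - 2161.2) / 1000
P = 130.9992 MW
Convert: 130.9992 MW * 1000.0 = 1.3100e+05 kW
P = 1.3100e+05 kW


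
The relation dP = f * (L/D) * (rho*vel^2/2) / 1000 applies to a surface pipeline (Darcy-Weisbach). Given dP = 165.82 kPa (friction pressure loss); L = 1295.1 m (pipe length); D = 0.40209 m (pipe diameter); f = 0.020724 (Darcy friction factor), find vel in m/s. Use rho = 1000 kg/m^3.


vel = sqrt(dP*1000*2*D / (f*L*rho))
vel = sqrt(165.82*1000*2*0.40209 / (0.020724*1295.1*1000))
vel = 2.2290 m/s


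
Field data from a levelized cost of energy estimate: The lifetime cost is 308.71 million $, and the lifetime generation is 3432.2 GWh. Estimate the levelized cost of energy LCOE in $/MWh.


LCOE = C_tot / E_tot * 100
LCOE = 308.71 / 3432.2 * 100
LCOE = 8.994522 cents/kWh
Convert: 8.994522 cents/kWh * 10.0 = 89.945 $/MWh
LCOE = 89.945 $/MWh


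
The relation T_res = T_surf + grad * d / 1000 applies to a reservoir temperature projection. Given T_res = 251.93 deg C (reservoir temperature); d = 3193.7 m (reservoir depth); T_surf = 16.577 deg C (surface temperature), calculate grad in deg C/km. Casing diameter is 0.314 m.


grad = (T_res - T_surf) / d * 1000
grad = (251.93 - 16.577) / 3193.7 * 1000
grad = 73.693 deg C/km


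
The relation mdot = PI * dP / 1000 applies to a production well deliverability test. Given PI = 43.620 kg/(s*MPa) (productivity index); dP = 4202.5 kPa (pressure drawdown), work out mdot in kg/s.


mdot = PI * dP / 1000
mdot = 43.620 * 4202.5 / 1000
mdot = 183.31 kg/s


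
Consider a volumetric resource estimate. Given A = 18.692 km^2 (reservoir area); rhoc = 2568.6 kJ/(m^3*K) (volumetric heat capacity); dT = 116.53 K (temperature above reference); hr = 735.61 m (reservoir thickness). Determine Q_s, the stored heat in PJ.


Step 1: Vr = A*1e6*hr = 18.692*1e6*735.61 = 1.375002e+10 m^3
Step 2: Q_s = Vr*rhoc*dT/1e12 = 1.375002e+10*2568.6*116.53/1e12 = 4115.6 PJ
Q_s = 4115.6 PJ


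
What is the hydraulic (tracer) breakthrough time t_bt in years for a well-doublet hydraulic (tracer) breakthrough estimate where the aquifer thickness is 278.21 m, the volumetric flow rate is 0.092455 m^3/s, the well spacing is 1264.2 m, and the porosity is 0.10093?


t_bt = pi * hr * phi * L^2 / (3 * Qv) / (365.25*86400)
t_bt = pi * 278.21 * 0.10093 * 1264.2^2 / (3 * 0.092455) / (365.25*86400)
t_bt = 16.107 years


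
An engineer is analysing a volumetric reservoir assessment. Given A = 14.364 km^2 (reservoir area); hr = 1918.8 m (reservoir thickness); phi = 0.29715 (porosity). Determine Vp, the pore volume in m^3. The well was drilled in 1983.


Vp = A * 1e6 * hr * phi
Vp = 14.364 * 1e6 * 1918.8 * 0.29715
Vp = 8.1899e+09 m^3


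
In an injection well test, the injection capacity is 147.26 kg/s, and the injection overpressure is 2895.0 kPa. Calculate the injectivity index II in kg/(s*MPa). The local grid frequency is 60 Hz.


II = mdot * 1000 / dP
II = 147.26 * 1000 / 2895.0
II = 50.867 kg/(s*MPa)


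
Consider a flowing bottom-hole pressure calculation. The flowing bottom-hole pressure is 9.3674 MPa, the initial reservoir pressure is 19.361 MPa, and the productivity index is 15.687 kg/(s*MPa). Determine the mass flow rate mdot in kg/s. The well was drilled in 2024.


mdot = (P_i - P_wf) * PI
mdot = (19.361 - 9.3674) * 15.687
mdot = 156.77 kg/s


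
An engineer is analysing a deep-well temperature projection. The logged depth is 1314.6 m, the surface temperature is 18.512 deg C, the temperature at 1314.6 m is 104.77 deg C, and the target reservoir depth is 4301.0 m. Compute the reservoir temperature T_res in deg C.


Step 1: grad = (T_d1 - T_surf)/d1 * 1000 = (104.77 - 18.512)/1314.6 * 1000 = 65.61540 deg C/km
Step 2: T_res = T_surf + grad*d2/1000 = 18.512 + 65.61540*4301.0/1000 = 300.72 deg C
T_res = 300.72 deg C


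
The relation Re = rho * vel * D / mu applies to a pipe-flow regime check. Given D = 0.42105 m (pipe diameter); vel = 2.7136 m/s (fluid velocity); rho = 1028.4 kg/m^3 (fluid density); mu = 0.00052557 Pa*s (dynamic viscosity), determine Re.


Re = rho * vel * D / mu
Re = 1028.4 * 2.7136 * 0.42105 / 0.00052557
Re = 2.2357e+06


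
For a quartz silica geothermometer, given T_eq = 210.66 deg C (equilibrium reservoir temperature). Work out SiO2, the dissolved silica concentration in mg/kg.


SiO2 = 10^(5.19 - 1309/(T_eq + 273.15))
SiO2 = 10^(5.19 - 1309/(210.66 + 273.15))
SiO2 = 305.07 mg/kg


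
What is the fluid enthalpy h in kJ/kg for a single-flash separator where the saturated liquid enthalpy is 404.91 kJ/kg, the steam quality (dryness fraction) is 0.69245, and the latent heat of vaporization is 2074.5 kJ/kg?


h = hf + x * hfg
h = 404.91 + 0.69245 * 2074.5
h = 1841.4 kJ/kg


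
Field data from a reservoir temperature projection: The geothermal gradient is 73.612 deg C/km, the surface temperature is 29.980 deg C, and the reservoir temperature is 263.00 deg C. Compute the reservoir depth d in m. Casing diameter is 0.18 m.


d = (T_res - T_surf) / grad * 1000
d = (263.00 - 29.980) / 73.612 * 1000
d = 3165.5 m


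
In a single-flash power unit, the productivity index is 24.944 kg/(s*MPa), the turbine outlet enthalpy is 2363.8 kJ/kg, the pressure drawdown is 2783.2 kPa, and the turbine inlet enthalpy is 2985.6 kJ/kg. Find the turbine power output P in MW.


Step 1: mdot = PI * dP / 1000 = 24.944 * 2783.2 / 1000 = 69.42414 kg/s
Step 2: P = mdot*(h_in - h_out)/1000 = 69.42414*(2985.6 - 2363.8)/1000 = 43.168 MW
P = 43.168 MW


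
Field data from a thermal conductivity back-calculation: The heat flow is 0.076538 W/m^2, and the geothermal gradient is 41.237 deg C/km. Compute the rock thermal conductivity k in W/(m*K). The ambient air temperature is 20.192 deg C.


k = q / (grad / 1000)
k = 0.076538 / (41.237 / 1000)
k = 1.8561 W/(m*K)
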